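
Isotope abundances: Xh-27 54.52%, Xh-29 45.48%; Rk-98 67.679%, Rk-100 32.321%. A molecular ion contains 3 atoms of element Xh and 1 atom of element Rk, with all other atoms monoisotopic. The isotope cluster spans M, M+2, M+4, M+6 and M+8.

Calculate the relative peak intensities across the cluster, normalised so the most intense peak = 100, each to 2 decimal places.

30.46 : 90.78 : 100.00 : 48.05 : 8.44

Element Xh pattern (n=3): 0.16205691 : 0.4055584 : 0.33831248 : 0.09407221
Element Rk pattern (n=1): 0.67679 : 0.32321
Convolve the two distributions (both contribute in 2-u steps):
  M: 0.16205691×0.67679 = 0.109678
  M+2: 0.16205691×0.32321 + 0.4055584×0.67679 = 0.326856
  M+4: 0.4055584×0.32321 + 0.33831248×0.67679 = 0.360047
  M+6: 0.33831248×0.32321 + 0.09407221×0.67679 = 0.173013
  M+8: 0.09407221×0.32321 = 0.030405
Scale to base peak (0.360047) = 100: 30.46 : 90.78 : 100.00 : 48.05 : 8.44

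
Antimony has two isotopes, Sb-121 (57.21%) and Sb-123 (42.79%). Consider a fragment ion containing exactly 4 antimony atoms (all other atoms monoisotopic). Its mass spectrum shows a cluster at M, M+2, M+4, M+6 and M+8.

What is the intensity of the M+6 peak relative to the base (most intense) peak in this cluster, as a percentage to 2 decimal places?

49.86%

Term probabilities: M 0.1071, M+2 0.3205, M+4 0.3596, M+6 0.1793, M+8 0.0335. Base peak = M+4.
P(M+4) = C(4,2) × 0.5721^2 × 0.4279^2 = 6 × 0.32729841 × 0.18309841 = 0.359567 (base)
P(M+6) = C(4,3) × 0.5721^1 × 0.4279^3 = 4 × 0.5721 × 0.07834781 = 0.179291
Relative intensity = 0.179291 / 0.359567 × 100 = 49.86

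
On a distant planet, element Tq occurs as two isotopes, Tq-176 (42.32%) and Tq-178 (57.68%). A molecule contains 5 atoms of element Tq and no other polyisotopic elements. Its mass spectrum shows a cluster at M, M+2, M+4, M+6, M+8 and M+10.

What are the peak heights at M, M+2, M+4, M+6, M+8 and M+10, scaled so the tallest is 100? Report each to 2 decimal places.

3.95 : 26.92 : 73.37 : 100.00 : 68.15 : 18.58

The 5 Tq atoms are independent, so intensities follow the terms of (0.4232 + 0.5768)^5.
P(M) = 0.4232^5 = 0.013575
P(M+2) = 5 × 0.4232^4 × 0.5768^1 = 0.092508
P(M+4) = 10 × 0.4232^3 × 0.5768^2 = 0.252167
P(M+6) = 10 × 0.4232^2 × 0.5768^3 = 0.343690
P(M+8) = 5 × 0.4232^1 × 0.5768^4 = 0.234216
P(M+10) = 0.5768^5 = 0.063845
The M+6 peak is largest (0.343690); scaling to 100 gives 3.95 : 26.92 : 73.37 : 100.00 : 68.15 : 18.58.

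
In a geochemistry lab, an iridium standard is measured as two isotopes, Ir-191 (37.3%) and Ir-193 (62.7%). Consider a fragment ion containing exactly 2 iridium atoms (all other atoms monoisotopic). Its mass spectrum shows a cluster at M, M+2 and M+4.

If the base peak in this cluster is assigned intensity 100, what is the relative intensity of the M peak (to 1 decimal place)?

(0.373 + 0.627)^2 gives M 0.1391, M+2 0.4677, M+4 0.3931; the largest is M+2.
P(M+2) = C(2,1) × 0.373^1 × 0.627^1 = 2 × 0.3730 × 0.6270 = 0.467742 (base)
P(M) = C(2,0) × 0.373^2 × 0.627^0 = 1 × 0.139129 × 1.0000 = 0.139129
Relative intensity = 0.139129 / 0.467742 × 100 = 29.7

29.7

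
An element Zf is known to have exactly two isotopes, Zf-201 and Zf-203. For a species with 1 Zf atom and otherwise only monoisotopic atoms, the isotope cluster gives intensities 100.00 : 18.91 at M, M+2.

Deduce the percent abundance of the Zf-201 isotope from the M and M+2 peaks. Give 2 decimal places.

If p is the fraction of Zf that is Zf-201, then I(M+2)/I(M) = [C(1,1)·p^0·(1−p)] / p^1 = 1·(1−p)/p = 18.91/100.00 = 0.1891
(1−p)/p = 0.1891/1 = 0.1891  ⇒  p = 1/(1 + 0.1891) = 0.8410
Zf-201: 84.10%, Zf-203: 15.90%.

84.10%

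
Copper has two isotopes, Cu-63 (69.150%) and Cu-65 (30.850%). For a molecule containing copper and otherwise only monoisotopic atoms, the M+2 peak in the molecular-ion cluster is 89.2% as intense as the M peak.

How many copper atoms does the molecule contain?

The M+2/M ratio from n Cu atoms is n · q/p = n · 0.30850/0.69150.
n = 0.892 × 0.69150/0.30850 = 2.00 ≈ 2

2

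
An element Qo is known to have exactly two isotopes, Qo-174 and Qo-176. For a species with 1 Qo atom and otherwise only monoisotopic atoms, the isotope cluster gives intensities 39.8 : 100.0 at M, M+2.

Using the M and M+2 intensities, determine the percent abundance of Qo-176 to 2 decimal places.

71.53%

If p is the fraction of Qo that is Qo-174, then I(M+2)/I(M) = [C(1,1)·p^0·(1−p)] / p^1 = 1·(1−p)/p = 100.0/39.8 = 2.5126
(1−p)/p = 2.5126/1 = 2.5126  ⇒  p = 1/(1 + 2.5126) = 0.2847
Qo-174: 28.47%, Qo-176: 71.53%.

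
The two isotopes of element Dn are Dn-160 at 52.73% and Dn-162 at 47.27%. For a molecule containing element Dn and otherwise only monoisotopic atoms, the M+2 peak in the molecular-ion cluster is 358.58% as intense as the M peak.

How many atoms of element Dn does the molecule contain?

4

For n independent Dn atoms, I(M+2)/I(M) = n · (abundance Dn-162) / (abundance Dn-160) = n · 0.4727/0.5273.
n = 3.5858 × 0.5273/0.4727 = 4.00 ≈ 4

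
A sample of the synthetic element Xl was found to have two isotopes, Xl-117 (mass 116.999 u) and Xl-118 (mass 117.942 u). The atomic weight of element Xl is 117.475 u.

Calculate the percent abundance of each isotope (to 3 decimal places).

Xl-117: 49.523%, Xl-118: 50.477%

With x = fraction of Xl-117 (so Xl-118 is 1 − x):
116.999·x + 117.942·(1 − x) = 117.475
(116.999 − 117.942)·x = 117.475 − 117.942
x = -0.467 / -0.943 = 0.49523 → 49.523% Xl-117, 50.477% Xl-118.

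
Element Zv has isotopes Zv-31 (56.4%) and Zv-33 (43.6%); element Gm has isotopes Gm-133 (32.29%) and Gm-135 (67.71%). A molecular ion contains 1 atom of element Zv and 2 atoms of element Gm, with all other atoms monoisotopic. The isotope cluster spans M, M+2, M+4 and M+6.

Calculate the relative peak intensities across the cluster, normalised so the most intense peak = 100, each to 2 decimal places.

Element Zv pattern (n=1): 0.5640 : 0.4360
Element Gm pattern (n=2): 0.10426441 : 0.43727118 : 0.45846441
Convolve the two distributions (both contribute in 2-u steps):
  M: 0.5640×0.10426441 = 0.058805
  M+2: 0.5640×0.43727118 + 0.4360×0.10426441 = 0.292080
  M+4: 0.5640×0.45846441 + 0.4360×0.43727118 = 0.449224
  M+6: 0.4360×0.45846441 = 0.199890
Scale to base peak (0.449224) = 100: 13.09 : 65.02 : 100.00 : 44.50

13.09 : 65.02 : 100.00 : 44.50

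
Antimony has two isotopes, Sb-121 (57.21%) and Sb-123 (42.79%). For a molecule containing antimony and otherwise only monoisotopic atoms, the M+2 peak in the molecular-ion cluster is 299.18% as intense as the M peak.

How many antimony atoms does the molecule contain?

4

With n Sb atoms, P(M+2)/P(M) = C(n,1)·p^(n−1)q / p^n = n·q/p = n · 0.4279/0.5721.
n = 2.9918 × 0.5721/0.4279 = 4.00 ≈ 4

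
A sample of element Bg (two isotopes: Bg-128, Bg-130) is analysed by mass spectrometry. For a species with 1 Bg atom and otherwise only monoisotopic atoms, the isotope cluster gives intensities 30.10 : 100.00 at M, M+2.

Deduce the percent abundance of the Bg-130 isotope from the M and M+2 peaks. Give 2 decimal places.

76.86%

Let p = fractional abundance of Bg-128. I(M+2)/I(M) = [C(1,1)·p^0·(1−p)] / p^1 = 1·(1−p)/p = 100.00/30.10 = 3.3223
(1−p)/p = 3.3223/1 = 3.3223  ⇒  p = 1/(1 + 3.3223) = 0.2314
Bg-128: 23.14%, Bg-130: 76.86%.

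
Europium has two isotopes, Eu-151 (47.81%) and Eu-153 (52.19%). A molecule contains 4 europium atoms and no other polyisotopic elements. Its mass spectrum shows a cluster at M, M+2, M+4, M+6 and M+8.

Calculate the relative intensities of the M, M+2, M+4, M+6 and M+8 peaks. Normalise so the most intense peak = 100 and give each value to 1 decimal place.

14.0 : 61.1 : 100.0 : 72.8 : 19.9

The 4 Eu atoms are independent, so intensities follow the terms of (0.4781 + 0.5219)^4.
P(M) = 0.4781^4 = 0.052249
P(M+2) = 4 × 0.4781^3 × 0.5219^1 = 0.228141
P(M+4) = 6 × 0.4781^2 × 0.5219^2 = 0.373563
P(M+6) = 4 × 0.4781^1 × 0.5219^3 = 0.271857
P(M+8) = 0.5219^4 = 0.074191
The M+4 peak is largest (0.373563); scaling to 100 gives 14.0 : 61.1 : 100.0 : 72.8 : 19.9.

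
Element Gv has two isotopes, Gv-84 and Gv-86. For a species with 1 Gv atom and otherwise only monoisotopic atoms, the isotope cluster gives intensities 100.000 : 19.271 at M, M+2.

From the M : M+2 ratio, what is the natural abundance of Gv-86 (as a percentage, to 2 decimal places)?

Let p = fractional abundance of Gv-84. I(M+2)/I(M) = [C(1,1)·p^0·(1−p)] / p^1 = 1·(1−p)/p = 19.271/100.000 = 0.1927
(1−p)/p = 0.1927/1 = 0.1927  ⇒  p = 1/(1 + 0.1927) = 0.8384
Gv-84: 83.84%, Gv-86: 16.16%.

16.16%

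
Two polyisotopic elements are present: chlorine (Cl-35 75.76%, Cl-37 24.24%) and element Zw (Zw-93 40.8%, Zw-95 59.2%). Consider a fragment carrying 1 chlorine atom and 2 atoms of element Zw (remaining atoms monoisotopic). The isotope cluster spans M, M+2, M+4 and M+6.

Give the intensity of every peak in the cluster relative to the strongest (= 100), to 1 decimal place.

Chlorine pattern (n=1): 0.7576 : 0.2424
Element Zw pattern (n=2): 0.166464 : 0.483072 : 0.350464
Convolve the two distributions (both contribute in 2-u steps):
  M: 0.7576×0.166464 = 0.126113
  M+2: 0.7576×0.483072 + 0.2424×0.166464 = 0.406326
  M+4: 0.7576×0.350464 + 0.2424×0.483072 = 0.382608
  M+6: 0.2424×0.350464 = 0.084952
Scale to base peak (0.406326) = 100: 31.0 : 100.0 : 94.2 : 20.9

31.0 : 100.0 : 94.2 : 20.9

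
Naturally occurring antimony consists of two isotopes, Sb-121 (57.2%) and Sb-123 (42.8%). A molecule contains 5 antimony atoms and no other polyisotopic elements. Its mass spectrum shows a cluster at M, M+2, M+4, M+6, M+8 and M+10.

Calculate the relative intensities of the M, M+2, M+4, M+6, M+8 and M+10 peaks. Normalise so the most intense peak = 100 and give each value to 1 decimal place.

17.9 : 66.8 : 100.0 : 74.8 : 28.0 : 4.2

The 5 Sb atoms are independent, so intensities follow the terms of (0.572 + 0.428)^5.
P(M) = 0.572^5 = 0.061232
P(M+2) = 5 × 0.572^4 × 0.428^1 = 0.229086
P(M+4) = 10 × 0.572^3 × 0.428^2 = 0.342827
P(M+6) = 10 × 0.572^2 × 0.428^3 = 0.256521
P(M+8) = 5 × 0.572^1 × 0.428^4 = 0.095971
P(M+10) = 0.428^5 = 0.014362
The M+4 peak is largest (0.342827); scaling to 100 gives 17.9 : 66.8 : 100.0 : 74.8 : 28.0 : 4.2.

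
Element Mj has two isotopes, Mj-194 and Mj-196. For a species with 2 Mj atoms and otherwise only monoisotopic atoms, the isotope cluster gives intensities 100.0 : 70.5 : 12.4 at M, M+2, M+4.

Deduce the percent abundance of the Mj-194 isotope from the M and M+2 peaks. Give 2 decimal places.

73.94%

Let p = fractional abundance of Mj-194. I(M+2)/I(M) = [C(2,1)·p^1·(1−p)] / p^2 = 2·(1−p)/p = 70.5/100.0 = 0.7050
(1−p)/p = 0.7050/2 = 0.3525  ⇒  p = 1/(1 + 0.3525) = 0.7394
Mj-194: 73.94%, Mj-196: 26.06%.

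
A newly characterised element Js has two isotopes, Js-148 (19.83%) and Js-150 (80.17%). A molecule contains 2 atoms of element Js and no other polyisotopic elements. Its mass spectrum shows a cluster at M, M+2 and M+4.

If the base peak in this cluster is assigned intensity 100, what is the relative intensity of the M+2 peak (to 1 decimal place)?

Term probabilities: M 0.0393, M+2 0.3180, M+4 0.6427. Base peak = M+4.
P(M+4) = C(2,2) × 0.1983^0 × 0.8017^2 = 1 × 1.0000 × 0.64272289 = 0.642723 (base)
P(M+2) = C(2,1) × 0.1983^1 × 0.8017^1 = 2 × 0.1983 × 0.8017 = 0.317954
Relative intensity = 0.317954 / 0.642723 × 100 = 49.5

49.5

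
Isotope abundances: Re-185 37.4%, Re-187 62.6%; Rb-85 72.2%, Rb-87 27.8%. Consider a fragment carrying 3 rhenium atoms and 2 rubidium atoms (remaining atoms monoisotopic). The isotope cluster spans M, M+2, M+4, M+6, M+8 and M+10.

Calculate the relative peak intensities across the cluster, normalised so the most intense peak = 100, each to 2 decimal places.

8.05 : 46.63 : 100.00 : 95.86 : 39.11 : 5.60

Rhenium pattern (n=3): 0.05231362 : 0.26268713 : 0.43968487 : 0.24531438
Rubidium pattern (n=2): 0.521284 : 0.401432 : 0.077284
Convolve the two distributions (both contribute in 2-u steps):
  M: 0.05231362×0.521284 = 0.027270
  M+2: 0.05231362×0.401432 + 0.26268713×0.521284 = 0.157935
  M+4: 0.05231362×0.077284 + 0.26268713×0.401432 + 0.43968487×0.521284 = 0.338695
  M+6: 0.26268713×0.077284 + 0.43968487×0.401432 + 0.24531438×0.521284 = 0.324684
  M+8: 0.43968487×0.077284 + 0.24531438×0.401432 = 0.132458
  M+10: 0.24531438×0.077284 = 0.018959
Scale to base peak (0.338695) = 100: 8.05 : 46.63 : 100.00 : 95.86 : 39.11 : 5.60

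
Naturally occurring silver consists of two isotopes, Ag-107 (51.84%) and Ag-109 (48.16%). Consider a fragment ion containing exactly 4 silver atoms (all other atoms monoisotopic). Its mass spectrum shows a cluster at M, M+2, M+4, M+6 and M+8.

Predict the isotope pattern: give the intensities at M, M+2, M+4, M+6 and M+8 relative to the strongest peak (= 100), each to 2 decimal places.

19.31 : 71.76 : 100.00 : 61.93 : 14.38

Each Ag atom is independently Ag-107 (p = 0.5184) or Ag-109 (q = 0.4816); the cluster is the binomial expansion (p + q)^4.
P(M) = 0.5184^4 = 0.072220
P(M+2) = 4 × 0.5184^3 × 0.4816^1 = 0.268375
P(M+4) = 6 × 0.5184^2 × 0.4816^2 = 0.373985
P(M+6) = 4 × 0.5184^1 × 0.4816^3 = 0.231624
P(M+8) = 0.4816^4 = 0.053795
The M+4 peak is largest (0.373985); scaling to 100 gives 19.31 : 71.76 : 100.00 : 61.93 : 14.38.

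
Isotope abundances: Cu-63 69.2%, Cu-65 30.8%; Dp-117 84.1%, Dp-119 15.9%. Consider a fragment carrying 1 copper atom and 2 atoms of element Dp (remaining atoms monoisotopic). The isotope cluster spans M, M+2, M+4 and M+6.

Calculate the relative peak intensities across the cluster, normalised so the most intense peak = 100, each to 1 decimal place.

Copper pattern (n=1): 0.6920 : 0.3080
Element Dp pattern (n=2): 0.707281 : 0.267438 : 0.025281
Convolve the two distributions (both contribute in 2-u steps):
  M: 0.6920×0.707281 = 0.489438
  M+2: 0.6920×0.267438 + 0.3080×0.707281 = 0.402910
  M+4: 0.6920×0.025281 + 0.3080×0.267438 = 0.099865
  M+6: 0.3080×0.025281 = 0.007787
Scale to base peak (0.489438) = 100: 100.0 : 82.3 : 20.4 : 1.6

100.0 : 82.3 : 20.4 : 1.6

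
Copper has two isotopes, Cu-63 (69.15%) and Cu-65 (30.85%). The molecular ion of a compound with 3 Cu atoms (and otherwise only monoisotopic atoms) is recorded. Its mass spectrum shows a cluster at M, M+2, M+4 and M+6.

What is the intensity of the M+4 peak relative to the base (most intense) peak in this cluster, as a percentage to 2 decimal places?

44.61%

Term probabilities: M 0.3307, M+2 0.4425, M+4 0.1974, M+6 0.0294. Base peak = M+2.
P(M+2) = C(3,1) × 0.6915^2 × 0.3085^1 = 3 × 0.47817225 × 0.3085 = 0.442548 (base)
P(M+4) = C(3,2) × 0.6915^1 × 0.3085^2 = 3 × 0.6915 × 0.09517225 = 0.197435
Relative intensity = 0.197435 / 0.442548 × 100 = 44.61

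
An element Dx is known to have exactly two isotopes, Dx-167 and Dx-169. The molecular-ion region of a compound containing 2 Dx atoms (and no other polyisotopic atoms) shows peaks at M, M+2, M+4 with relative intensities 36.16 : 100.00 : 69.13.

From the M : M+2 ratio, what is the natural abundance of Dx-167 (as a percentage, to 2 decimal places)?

Let p = fractional abundance of Dx-167. I(M+2)/I(M) = [C(2,1)·p^1·(1−p)] / p^2 = 2·(1−p)/p = 100.00/36.16 = 2.7655
(1−p)/p = 2.7655/2 = 1.3827  ⇒  p = 1/(1 + 1.3827) = 0.4197
Dx-167: 41.97%, Dx-169: 58.03%.

41.97%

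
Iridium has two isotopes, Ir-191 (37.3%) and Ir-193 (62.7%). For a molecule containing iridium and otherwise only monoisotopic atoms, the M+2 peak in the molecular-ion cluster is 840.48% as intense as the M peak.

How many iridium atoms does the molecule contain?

5

The M+2/M ratio from n Ir atoms is n · q/p = n · 0.627/0.373.
n = 8.4048 × 0.373/0.627 = 5.00 ≈ 5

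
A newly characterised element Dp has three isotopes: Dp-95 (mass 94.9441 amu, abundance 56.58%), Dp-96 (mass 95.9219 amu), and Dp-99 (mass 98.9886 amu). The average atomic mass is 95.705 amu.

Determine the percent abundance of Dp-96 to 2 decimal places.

32.45%

Let x and y be the fractions of Dp-96 and Dp-99. Then x + y = 1 − 0.5658 = 0.4342 and 95.9219x + 98.9886y = 95.705 − 0.5658×94.9441 = 41.98562822.
Substituting: 95.9219x + 98.9886(0.4342 − x) = 41.98562822
(95.9219 − 98.9886)x = -0.9952219  ⇒  x = 0.32453, y = 0.10967
Dp-96: 32.45%, Dp-99: 10.97%.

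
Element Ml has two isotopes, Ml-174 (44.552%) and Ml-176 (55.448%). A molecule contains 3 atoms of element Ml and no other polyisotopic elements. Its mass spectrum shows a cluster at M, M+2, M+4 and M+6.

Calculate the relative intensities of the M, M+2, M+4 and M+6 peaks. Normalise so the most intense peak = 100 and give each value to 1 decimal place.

The 3 Ml atoms are independent, so intensities follow the terms of (0.44552 + 0.55448)^3.
P(M) = 0.44552^3 = 0.088430
P(M+2) = 3 × 0.44552^2 × 0.55448^1 = 0.330173
P(M+4) = 3 × 0.44552^1 × 0.55448^2 = 0.410923
P(M+6) = 0.55448^3 = 0.170474
The M+4 peak is largest (0.410923); scaling to 100 gives 21.5 : 80.3 : 100.0 : 41.5.

21.5 : 80.3 : 100.0 : 41.5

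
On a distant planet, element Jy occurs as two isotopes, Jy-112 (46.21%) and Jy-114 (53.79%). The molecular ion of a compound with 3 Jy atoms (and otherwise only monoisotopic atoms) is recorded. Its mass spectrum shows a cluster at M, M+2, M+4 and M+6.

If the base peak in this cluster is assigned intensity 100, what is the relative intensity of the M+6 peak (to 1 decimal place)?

38.8

Term probabilities: M 0.0987, M+2 0.3446, M+4 0.4011, M+6 0.1556. Base peak = M+4.
P(M+4) = C(3,2) × 0.4621^1 × 0.5379^2 = 3 × 0.4621 × 0.28933641 = 0.401107 (base)
P(M+6) = C(3,3) × 0.4621^0 × 0.5379^3 = 1 × 1.0000 × 0.15563405 = 0.155634
Relative intensity = 0.155634 / 0.401107 × 100 = 38.8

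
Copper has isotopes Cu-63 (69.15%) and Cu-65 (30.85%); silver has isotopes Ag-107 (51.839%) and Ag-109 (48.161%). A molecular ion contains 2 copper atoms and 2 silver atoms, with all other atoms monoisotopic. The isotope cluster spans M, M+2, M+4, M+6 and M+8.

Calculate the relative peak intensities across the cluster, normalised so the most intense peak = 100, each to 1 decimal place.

Copper pattern (n=2): 0.47817225 : 0.4266555 : 0.09517225
Silver pattern (n=2): 0.26872819 : 0.49932362 : 0.23194819
Convolve the two distributions (both contribute in 2-u steps):
  M: 0.47817225×0.26872819 = 0.128498
  M+2: 0.47817225×0.49932362 + 0.4266555×0.26872819 = 0.353417
  M+4: 0.47817225×0.23194819 + 0.4266555×0.49932362 + 0.09517225×0.26872819 = 0.349526
  M+6: 0.4266555×0.23194819 + 0.09517225×0.49932362 = 0.146484
  M+8: 0.09517225×0.23194819 = 0.022075
Scale to base peak (0.353417) = 100: 36.4 : 100.0 : 98.9 : 41.4 : 6.2

36.4 : 100.0 : 98.9 : 41.4 : 6.2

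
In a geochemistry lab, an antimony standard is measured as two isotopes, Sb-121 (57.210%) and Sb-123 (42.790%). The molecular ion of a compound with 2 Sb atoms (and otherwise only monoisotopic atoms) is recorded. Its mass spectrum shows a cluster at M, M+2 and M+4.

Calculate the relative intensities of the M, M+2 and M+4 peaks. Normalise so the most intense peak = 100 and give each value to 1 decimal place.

Expanding (0.57210 + 0.42790)^2:
P(M) = 0.57210^2 = 0.327298
P(M+2) = 2 × 0.57210^1 × 0.42790^1 = 0.489603
P(M+4) = 0.42790^2 = 0.183098
The M+2 peak is largest (0.489603); scaling to 100 gives 66.8 : 100.0 : 37.4.

66.8 : 100.0 : 37.4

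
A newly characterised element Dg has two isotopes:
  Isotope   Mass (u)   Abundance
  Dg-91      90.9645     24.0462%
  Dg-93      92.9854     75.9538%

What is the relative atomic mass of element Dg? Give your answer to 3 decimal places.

Average mass = Σ (abundance × isotope mass) = 0.240462 × 90.9645 + 0.759538 × 92.9854
= 21.87351 + 70.62594 = 92.49945 u

92.499 u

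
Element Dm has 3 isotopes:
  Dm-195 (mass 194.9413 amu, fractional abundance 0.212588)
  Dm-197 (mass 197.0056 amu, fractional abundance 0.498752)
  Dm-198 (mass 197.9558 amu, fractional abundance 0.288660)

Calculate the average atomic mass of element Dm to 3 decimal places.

The abundance-weighted mean is 0.212588 × 194.9413 + 0.498752 × 197.0056 + 0.288660 × 197.9558
= 41.44218 + 98.25694 + 57.14192 = 196.84104 amu

196.841 amu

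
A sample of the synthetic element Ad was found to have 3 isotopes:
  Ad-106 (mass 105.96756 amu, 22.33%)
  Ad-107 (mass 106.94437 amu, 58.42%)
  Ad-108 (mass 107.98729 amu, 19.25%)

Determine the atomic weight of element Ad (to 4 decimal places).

106.9270 amu

The abundance-weighted mean is 0.2233 × 105.96756 + 0.5842 × 106.94437 + 0.1925 × 107.98729
= 23.662556 + 62.476901 + 20.787553 = 106.927010 amu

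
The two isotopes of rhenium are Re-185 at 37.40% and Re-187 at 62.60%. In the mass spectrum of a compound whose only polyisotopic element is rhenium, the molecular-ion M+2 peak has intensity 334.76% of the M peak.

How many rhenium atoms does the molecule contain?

The M+2/M ratio from n Re atoms is n · q/p = n · 0.6260/0.3740.
n = 3.3476 × 0.3740/0.6260 = 2.00 ≈ 2

2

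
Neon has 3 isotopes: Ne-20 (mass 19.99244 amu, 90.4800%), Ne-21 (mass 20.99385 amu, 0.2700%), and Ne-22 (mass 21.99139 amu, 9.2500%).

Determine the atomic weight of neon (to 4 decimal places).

20.1800 amu

The abundance-weighted mean is 0.904800 × 19.99244 + 0.002700 × 20.99385 + 0.092500 × 21.99139
= 18.089160 + 0.056683 + 2.034204 = 20.180047 amu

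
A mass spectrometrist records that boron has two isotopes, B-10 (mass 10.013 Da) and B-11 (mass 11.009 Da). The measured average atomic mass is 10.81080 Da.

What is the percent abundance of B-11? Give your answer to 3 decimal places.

80.100%

Writing the weighted mean with unknown fraction x of B-10:
10.013·x + 11.009·(1 − x) = 10.81080
(10.013 − 11.009)·x = 10.81080 − 11.009
x = -0.19820 / -0.996 = 0.19900 → 19.900% B-10, 80.100% B-11.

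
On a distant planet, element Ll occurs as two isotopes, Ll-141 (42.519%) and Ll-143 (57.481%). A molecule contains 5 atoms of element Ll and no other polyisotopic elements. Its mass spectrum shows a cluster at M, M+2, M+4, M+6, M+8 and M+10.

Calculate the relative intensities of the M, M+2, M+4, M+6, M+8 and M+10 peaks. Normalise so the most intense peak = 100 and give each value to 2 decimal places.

4.05 : 27.36 : 73.97 : 100.00 : 67.59 : 18.28

The 5 Ll atoms are independent, so intensities follow the terms of (0.42519 + 0.57481)^5.
P(M) = 0.42519^5 = 0.013897
P(M+2) = 5 × 0.42519^4 × 0.57481^1 = 0.093935
P(M+4) = 10 × 0.42519^3 × 0.57481^2 = 0.253979
P(M+6) = 10 × 0.42519^2 × 0.57481^3 = 0.343352
P(M+8) = 5 × 0.42519^1 × 0.57481^4 = 0.232087
P(M+10) = 0.57481^5 = 0.062751
The M+6 peak is largest (0.343352); scaling to 100 gives 4.05 : 27.36 : 73.97 : 100.00 : 67.59 : 18.28.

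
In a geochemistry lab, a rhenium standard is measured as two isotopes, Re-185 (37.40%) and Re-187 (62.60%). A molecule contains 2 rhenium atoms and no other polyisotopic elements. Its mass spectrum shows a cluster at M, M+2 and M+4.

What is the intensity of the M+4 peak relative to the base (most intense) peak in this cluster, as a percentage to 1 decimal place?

Binomial terms of (0.3740 + 0.6260)^2: M 0.1399, M+2 0.4682, M+4 0.3919 → M+2 is the base peak.
P(M+2) = C(2,1) × 0.3740^1 × 0.6260^1 = 2 × 0.3740 × 0.6260 = 0.468248 (base)
P(M+4) = C(2,2) × 0.3740^0 × 0.6260^2 = 1 × 1.0000 × 0.391876 = 0.391876
Relative intensity = 0.391876 / 0.468248 × 100 = 83.7

83.7%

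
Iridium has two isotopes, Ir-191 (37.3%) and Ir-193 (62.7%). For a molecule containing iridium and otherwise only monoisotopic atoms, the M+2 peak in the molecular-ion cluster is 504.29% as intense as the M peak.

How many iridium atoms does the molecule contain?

3

For n independent Ir atoms, I(M+2)/I(M) = n · (abundance Ir-193) / (abundance Ir-191) = n · 0.627/0.373.
n = 5.0429 × 0.373/0.627 = 3.00 ≈ 3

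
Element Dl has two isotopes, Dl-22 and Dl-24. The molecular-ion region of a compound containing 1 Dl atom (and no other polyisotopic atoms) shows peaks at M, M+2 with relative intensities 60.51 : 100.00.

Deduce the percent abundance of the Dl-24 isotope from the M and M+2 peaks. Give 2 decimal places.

62.30%

Let p = fractional abundance of Dl-22. I(M+2)/I(M) = [C(1,1)·p^0·(1−p)] / p^1 = 1·(1−p)/p = 100.00/60.51 = 1.6526
(1−p)/p = 1.6526/1 = 1.6526  ⇒  p = 1/(1 + 1.6526) = 0.3770
Dl-22: 37.70%, Dl-24: 62.30%.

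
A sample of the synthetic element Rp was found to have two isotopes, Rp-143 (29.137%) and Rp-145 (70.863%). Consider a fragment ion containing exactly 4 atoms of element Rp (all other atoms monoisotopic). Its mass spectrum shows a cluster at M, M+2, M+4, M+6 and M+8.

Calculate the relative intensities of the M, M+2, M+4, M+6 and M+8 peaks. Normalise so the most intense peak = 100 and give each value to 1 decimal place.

1.7 : 16.9 : 61.7 : 100.0 : 60.8

The 4 Rp atoms are independent, so intensities follow the terms of (0.29137 + 0.70863)^4.
P(M) = 0.29137^4 = 0.007207
P(M+2) = 4 × 0.29137^3 × 0.70863^1 = 0.070115
P(M+4) = 6 × 0.29137^2 × 0.70863^2 = 0.255788
P(M+6) = 4 × 0.29137^1 × 0.70863^3 = 0.414728
P(M+8) = 0.70863^4 = 0.252161
The M+6 peak is largest (0.414728); scaling to 100 gives 1.7 : 16.9 : 61.7 : 100.0 : 60.8.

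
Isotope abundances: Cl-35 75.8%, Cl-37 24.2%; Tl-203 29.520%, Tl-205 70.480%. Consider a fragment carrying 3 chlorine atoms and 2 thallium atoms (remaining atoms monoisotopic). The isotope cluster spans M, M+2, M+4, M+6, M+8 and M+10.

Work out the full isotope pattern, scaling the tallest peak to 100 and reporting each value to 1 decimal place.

9.5 : 54.2 : 100.0 : 65.7 : 17.9 : 1.8

Chlorine pattern (n=3): 0.43551951 : 0.41713346 : 0.13317454 : 0.01417249
Thallium pattern (n=2): 0.08714304 : 0.41611392 : 0.49674304
Convolve the two distributions (both contribute in 2-u steps):
  M: 0.43551951×0.08714304 = 0.037952
  M+2: 0.43551951×0.41611392 + 0.41713346×0.08714304 = 0.217576
  M+4: 0.43551951×0.49674304 + 0.41713346×0.41611392 + 0.13317454×0.08714304 = 0.401522
  M+6: 0.41713346×0.49674304 + 0.13317454×0.41611392 + 0.01417249×0.08714304 = 0.263859
  M+8: 0.13317454×0.49674304 + 0.01417249×0.41611392 = 0.072051
  M+10: 0.01417249×0.49674304 = 0.007040
Scale to base peak (0.401522) = 100: 9.5 : 54.2 : 100.0 : 65.7 : 17.9 : 1.8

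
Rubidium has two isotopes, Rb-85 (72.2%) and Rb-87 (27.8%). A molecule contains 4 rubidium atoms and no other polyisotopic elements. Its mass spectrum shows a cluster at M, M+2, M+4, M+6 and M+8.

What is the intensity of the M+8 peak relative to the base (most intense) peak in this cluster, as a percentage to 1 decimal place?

Binomial terms of (0.722 + 0.278)^4: M 0.2717, M+2 0.4185, M+4 0.2417, M+6 0.0620, M+8 0.0060 → M+2 is the base peak.
P(M+2) = C(4,1) × 0.722^3 × 0.278^1 = 4 × 0.37636705 × 0.2780 = 0.418520 (base)
P(M+8) = C(4,4) × 0.722^0 × 0.278^4 = 1 × 1.0000 × 0.00597282 = 0.005973
Relative intensity = 0.005973 / 0.418520 × 100 = 1.4

1.4%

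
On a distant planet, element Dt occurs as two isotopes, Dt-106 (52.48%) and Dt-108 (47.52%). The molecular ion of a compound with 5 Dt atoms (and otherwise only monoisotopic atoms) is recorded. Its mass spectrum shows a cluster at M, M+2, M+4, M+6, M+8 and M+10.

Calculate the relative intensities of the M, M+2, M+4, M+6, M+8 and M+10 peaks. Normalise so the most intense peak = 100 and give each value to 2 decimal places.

12.20 : 55.22 : 100.00 : 90.55 : 41.00 : 7.42

Each Dt atom is independently Dt-106 (p = 0.5248) or Dt-108 (q = 0.4752); the cluster is the binomial expansion (p + q)^5.
P(M) = 0.5248^5 = 0.039808
P(M+2) = 5 × 0.5248^4 × 0.4752^1 = 0.180228
P(M+4) = 10 × 0.5248^3 × 0.4752^2 = 0.326388
P(M+6) = 10 × 0.5248^2 × 0.4752^3 = 0.295540
P(M+8) = 5 × 0.5248^1 × 0.4752^4 = 0.133804
P(M+10) = 0.4752^5 = 0.024232
The M+4 peak is largest (0.326388); scaling to 100 gives 12.20 : 55.22 : 100.00 : 90.55 : 41.00 : 7.42.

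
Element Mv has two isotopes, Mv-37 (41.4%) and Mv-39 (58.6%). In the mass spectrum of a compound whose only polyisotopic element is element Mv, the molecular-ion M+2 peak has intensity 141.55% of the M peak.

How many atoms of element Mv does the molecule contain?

1

With n Mv atoms, P(M+2)/P(M) = C(n,1)·p^(n−1)q / p^n = n·q/p = n · 0.586/0.414.
n = 1.4155 × 0.414/0.586 = 1.00 ≈ 1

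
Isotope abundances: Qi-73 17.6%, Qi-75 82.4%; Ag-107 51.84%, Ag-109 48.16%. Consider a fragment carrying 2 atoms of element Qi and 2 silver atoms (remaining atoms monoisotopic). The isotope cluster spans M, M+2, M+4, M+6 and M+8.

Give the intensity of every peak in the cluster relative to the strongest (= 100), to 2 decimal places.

2.05 : 22.99 : 82.32 : 100.00 : 38.76

Element Qi pattern (n=2): 0.030976 : 0.290048 : 0.678976
Silver pattern (n=2): 0.26873856 : 0.49932288 : 0.23193856
Convolve the two distributions (both contribute in 2-u steps):
  M: 0.030976×0.26873856 = 0.008324
  M+2: 0.030976×0.49932288 + 0.290048×0.26873856 = 0.093414
  M+4: 0.030976×0.23193856 + 0.290048×0.49932288 + 0.678976×0.26873856 = 0.334479
  M+6: 0.290048×0.23193856 + 0.678976×0.49932288 = 0.406302
  M+8: 0.678976×0.23193856 = 0.157481
Scale to base peak (0.406302) = 100: 2.05 : 22.99 : 82.32 : 100.00 : 38.76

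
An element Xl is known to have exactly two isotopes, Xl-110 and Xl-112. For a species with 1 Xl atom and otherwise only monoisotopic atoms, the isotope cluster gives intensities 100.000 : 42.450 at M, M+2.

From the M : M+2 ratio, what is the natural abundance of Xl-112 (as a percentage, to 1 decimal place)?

29.8%

Let p = fractional abundance of Xl-110. I(M+2)/I(M) = [C(1,1)·p^0·(1−p)] / p^1 = 1·(1−p)/p = 42.450/100.000 = 0.4245
(1−p)/p = 0.4245/1 = 0.4245  ⇒  p = 1/(1 + 0.4245) = 0.7020
Xl-110: 70.2%, Xl-112: 29.8%.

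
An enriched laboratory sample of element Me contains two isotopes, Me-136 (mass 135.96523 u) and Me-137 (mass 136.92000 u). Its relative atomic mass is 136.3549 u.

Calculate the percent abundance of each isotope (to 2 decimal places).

Me-136: 59.19%, Me-137: 40.81%

Let x be the fractional abundance of Me-136; then Me-137 has abundance 1 − x.
135.96523·x + 136.92000·(1 − x) = 136.3549
(135.96523 − 136.92000)·x = 136.3549 − 136.92000
x = -0.56510 / -0.95477 = 0.59187 → 59.19% Me-136, 40.81% Me-137.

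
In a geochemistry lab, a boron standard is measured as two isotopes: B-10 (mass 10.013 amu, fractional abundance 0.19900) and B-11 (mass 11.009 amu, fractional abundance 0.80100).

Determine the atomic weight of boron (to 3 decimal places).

10.811 amu

Average mass = Σ (abundance × isotope mass) = 0.19900 × 10.013 + 0.80100 × 11.009
= 1.9926 + 8.8182 = 10.8108 amu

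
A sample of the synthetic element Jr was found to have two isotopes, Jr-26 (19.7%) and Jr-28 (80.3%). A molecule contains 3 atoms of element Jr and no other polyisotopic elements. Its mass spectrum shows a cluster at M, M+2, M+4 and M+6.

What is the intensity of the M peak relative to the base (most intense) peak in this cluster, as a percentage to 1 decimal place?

1.5%

(0.197 + 0.803)^3 gives M 0.0076, M+2 0.0935, M+4 0.3811, M+6 0.5178; the largest is M+6.
P(M+6) = C(3,3) × 0.197^0 × 0.803^3 = 1 × 1.0000 × 0.51778163 = 0.517782 (base)
P(M) = C(3,0) × 0.197^3 × 0.803^0 = 1 × 0.00764537 × 1.0000 = 0.007645
Relative intensity = 0.007645 / 0.517782 × 100 = 1.5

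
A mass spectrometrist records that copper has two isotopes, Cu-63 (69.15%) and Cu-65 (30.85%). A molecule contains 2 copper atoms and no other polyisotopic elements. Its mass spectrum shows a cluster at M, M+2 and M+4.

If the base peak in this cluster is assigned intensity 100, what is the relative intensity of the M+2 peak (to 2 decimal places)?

Term probabilities: M 0.4782, M+2 0.4267, M+4 0.0952. Base peak = M.
P(M) = C(2,0) × 0.6915^2 × 0.3085^0 = 1 × 0.47817225 × 1.0000 = 0.478172 (base)
P(M+2) = C(2,1) × 0.6915^1 × 0.3085^1 = 2 × 0.6915 × 0.3085 = 0.426656
Relative intensity = 0.426656 / 0.478172 × 100 = 89.23

89.23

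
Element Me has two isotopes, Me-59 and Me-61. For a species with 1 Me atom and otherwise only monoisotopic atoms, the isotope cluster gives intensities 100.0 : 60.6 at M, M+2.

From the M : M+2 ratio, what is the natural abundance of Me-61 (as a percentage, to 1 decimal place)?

37.7%

Write p for the Me-59 fraction. I(M+2)/I(M) = [C(1,1)·p^0·(1−p)] / p^1 = 1·(1−p)/p = 60.6/100.0 = 0.6060
(1−p)/p = 0.6060/1 = 0.6060  ⇒  p = 1/(1 + 0.6060) = 0.6227
Me-59: 62.3%, Me-61: 37.7%.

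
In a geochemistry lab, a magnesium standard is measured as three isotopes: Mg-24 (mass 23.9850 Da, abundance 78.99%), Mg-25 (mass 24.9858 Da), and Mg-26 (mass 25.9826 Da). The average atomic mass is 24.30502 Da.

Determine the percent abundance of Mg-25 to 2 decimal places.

10.00%

The remaining 21.01% is split between Mg-25 (fraction x) and Mg-26 (fraction 0.2101 − x).
Substituting: 24.9858x + 25.9826(0.2101 − x) = 5.3592685
(24.9858 − 25.9826)x = -0.09967576  ⇒  x = 0.10000, y = 0.11010
Mg-25: 10.00%, Mg-26: 11.01%.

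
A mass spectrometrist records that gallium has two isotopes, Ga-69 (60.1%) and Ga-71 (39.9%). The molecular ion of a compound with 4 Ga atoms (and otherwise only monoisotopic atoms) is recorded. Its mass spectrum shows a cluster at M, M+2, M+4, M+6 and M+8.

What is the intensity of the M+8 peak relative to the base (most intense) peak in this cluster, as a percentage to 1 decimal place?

Term probabilities: M 0.1305, M+2 0.3465, M+4 0.3450, M+6 0.1527, M+8 0.0253. Base peak = M+2.
P(M+2) = C(4,1) × 0.601^3 × 0.399^1 = 4 × 0.2170818 × 0.3990 = 0.346463 (base)
P(M+8) = C(4,4) × 0.601^0 × 0.399^4 = 1 × 1.0000 × 0.02534496 = 0.025345
Relative intensity = 0.025345 / 0.346463 × 100 = 7.3

7.3%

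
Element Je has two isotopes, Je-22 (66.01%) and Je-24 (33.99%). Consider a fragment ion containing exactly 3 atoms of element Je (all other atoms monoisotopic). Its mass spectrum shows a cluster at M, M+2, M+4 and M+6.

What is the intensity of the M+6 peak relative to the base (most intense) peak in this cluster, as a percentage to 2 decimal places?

Binomial terms of (0.6601 + 0.3399)^3: M 0.2876, M+2 0.4443, M+4 0.2288, M+6 0.0393 → M+2 is the base peak.
P(M+2) = C(3,1) × 0.6601^2 × 0.3399^1 = 3 × 0.43573201 × 0.3399 = 0.444316 (base)
P(M+6) = C(3,3) × 0.6601^0 × 0.3399^3 = 1 × 1.0000 × 0.03926933 = 0.039269
Relative intensity = 0.039269 / 0.444316 × 100 = 8.84

8.84%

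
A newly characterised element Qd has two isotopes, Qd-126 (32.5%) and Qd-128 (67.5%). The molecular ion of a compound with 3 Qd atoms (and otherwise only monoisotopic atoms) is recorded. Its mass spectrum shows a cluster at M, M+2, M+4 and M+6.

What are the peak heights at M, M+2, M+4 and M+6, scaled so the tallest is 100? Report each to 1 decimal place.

The 3 Qd atoms are independent, so intensities follow the terms of (0.325 + 0.675)^3.
P(M) = 0.325^3 = 0.034328
P(M+2) = 3 × 0.325^2 × 0.675^1 = 0.213891
P(M+4) = 3 × 0.325^1 × 0.675^2 = 0.444234
P(M+6) = 0.675^3 = 0.307547
The M+4 peak is largest (0.444234); scaling to 100 gives 7.7 : 48.1 : 100.0 : 69.2.

7.7 : 48.1 : 100.0 : 69.2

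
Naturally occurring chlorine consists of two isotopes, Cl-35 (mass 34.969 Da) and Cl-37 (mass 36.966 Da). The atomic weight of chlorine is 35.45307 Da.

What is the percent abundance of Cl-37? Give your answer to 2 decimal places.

24.24%

Writing the weighted mean with unknown fraction x of Cl-35:
34.969·x + 36.966·(1 − x) = 35.45307
(34.969 − 36.966)·x = 35.45307 − 36.966
x = -1.51293 / -1.997 = 0.75760 → 75.76% Cl-35, 24.24% Cl-37.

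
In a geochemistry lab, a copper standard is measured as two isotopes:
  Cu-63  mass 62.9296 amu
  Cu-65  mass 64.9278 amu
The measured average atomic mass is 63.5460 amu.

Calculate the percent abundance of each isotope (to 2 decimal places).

Cu-63: 69.15%, Cu-65: 30.85%

Let x be the fractional abundance of Cu-63; then Cu-65 has abundance 1 − x.
62.9296·x + 64.9278·(1 − x) = 63.5460
(62.9296 − 64.9278)·x = 63.5460 − 64.9278
x = -1.3818 / -1.9982 = 0.69152 → 69.15% Cu-63, 30.85% Cu-65.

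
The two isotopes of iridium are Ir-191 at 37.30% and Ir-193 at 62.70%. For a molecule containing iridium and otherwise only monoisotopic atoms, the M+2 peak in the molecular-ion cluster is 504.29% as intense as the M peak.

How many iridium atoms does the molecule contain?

3

For n independent Ir atoms, I(M+2)/I(M) = n · (abundance Ir-193) / (abundance Ir-191) = n · 0.6270/0.3730.
n = 5.0429 × 0.3730/0.6270 = 3.00 ≈ 3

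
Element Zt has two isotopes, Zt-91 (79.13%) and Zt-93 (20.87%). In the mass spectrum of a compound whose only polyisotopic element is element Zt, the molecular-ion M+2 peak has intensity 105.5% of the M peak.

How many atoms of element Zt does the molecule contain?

For n independent Zt atoms, I(M+2)/I(M) = n · (abundance Zt-93) / (abundance Zt-91) = n · 0.2087/0.7913.
n = 1.055 × 0.7913/0.2087 = 4.00 ≈ 4

4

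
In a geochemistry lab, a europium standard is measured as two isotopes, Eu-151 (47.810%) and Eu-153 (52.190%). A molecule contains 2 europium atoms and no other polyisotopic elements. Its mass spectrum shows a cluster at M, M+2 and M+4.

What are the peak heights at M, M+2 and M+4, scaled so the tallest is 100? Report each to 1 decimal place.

The 2 Eu atoms are independent, so intensities follow the terms of (0.47810 + 0.52190)^2.
P(M) = 0.47810^2 = 0.228580
P(M+2) = 2 × 0.47810^1 × 0.52190^1 = 0.499041
P(M+4) = 0.52190^2 = 0.272380
The M+2 peak is largest (0.499041); scaling to 100 gives 45.8 : 100.0 : 54.6.

45.8 : 100.0 : 54.6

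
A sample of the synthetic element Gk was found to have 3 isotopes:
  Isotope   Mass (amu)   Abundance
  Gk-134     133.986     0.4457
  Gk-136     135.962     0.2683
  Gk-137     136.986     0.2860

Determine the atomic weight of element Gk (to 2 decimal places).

Weight each isotope mass by its fractional abundance: 0.4457 × 133.986 + 0.2683 × 135.962 + 0.2860 × 136.986
= 59.7176 + 36.4786 + 39.1780 = 135.3742 amu

135.37 amu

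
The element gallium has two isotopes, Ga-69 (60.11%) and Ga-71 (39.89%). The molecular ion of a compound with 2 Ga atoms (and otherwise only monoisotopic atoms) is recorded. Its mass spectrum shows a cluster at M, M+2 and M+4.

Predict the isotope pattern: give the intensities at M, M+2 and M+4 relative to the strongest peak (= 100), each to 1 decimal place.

75.3 : 100.0 : 33.2

Expanding (0.6011 + 0.3989)^2:
P(M) = 0.6011^2 = 0.361321
P(M+2) = 2 × 0.6011^1 × 0.3989^1 = 0.479558
P(M+4) = 0.3989^2 = 0.159121
The M+2 peak is largest (0.479558); scaling to 100 gives 75.3 : 100.0 : 33.2.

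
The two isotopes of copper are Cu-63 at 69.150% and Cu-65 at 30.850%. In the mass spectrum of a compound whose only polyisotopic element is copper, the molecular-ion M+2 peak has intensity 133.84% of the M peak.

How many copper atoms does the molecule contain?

3

The M+2/M ratio from n Cu atoms is n · q/p = n · 0.30850/0.69150.
n = 1.3384 × 0.69150/0.30850 = 3.00 ≈ 3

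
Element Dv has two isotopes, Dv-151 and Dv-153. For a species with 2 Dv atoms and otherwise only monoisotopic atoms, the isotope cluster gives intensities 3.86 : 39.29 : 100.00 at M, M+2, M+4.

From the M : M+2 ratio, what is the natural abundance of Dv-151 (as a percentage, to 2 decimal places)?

Write p for the Dv-151 fraction. I(M+2)/I(M) = [C(2,1)·p^1·(1−p)] / p^2 = 2·(1−p)/p = 39.29/3.86 = 10.1788
(1−p)/p = 10.1788/2 = 5.0894  ⇒  p = 1/(1 + 5.0894) = 0.1642
Dv-151: 16.42%, Dv-153: 83.58%.

16.42%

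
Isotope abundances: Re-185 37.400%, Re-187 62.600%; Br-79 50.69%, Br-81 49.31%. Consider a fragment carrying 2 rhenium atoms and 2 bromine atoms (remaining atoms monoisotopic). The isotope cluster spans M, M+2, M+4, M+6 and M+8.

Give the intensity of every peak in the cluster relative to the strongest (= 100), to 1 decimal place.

9.7 : 51.6 : 100.0 : 84.0 : 25.8

Rhenium pattern (n=2): 0.139876 : 0.468248 : 0.391876
Bromine pattern (n=2): 0.25694761 : 0.49990478 : 0.24314761
Convolve the two distributions (both contribute in 2-u steps):
  M: 0.139876×0.25694761 = 0.035941
  M+2: 0.139876×0.49990478 + 0.468248×0.25694761 = 0.190240
  M+4: 0.139876×0.24314761 + 0.468248×0.49990478 + 0.391876×0.25694761 = 0.368782
  M+6: 0.468248×0.24314761 + 0.391876×0.49990478 = 0.309754
  M+8: 0.391876×0.24314761 = 0.095284
Scale to base peak (0.368782) = 100: 9.7 : 51.6 : 100.0 : 84.0 : 25.8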